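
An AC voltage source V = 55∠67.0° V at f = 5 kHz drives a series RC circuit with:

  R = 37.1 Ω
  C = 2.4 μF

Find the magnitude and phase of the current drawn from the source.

Step 1 — Angular frequency: ω = 2π·f = 2π·5000 = 3.142e+04 rad/s.
Step 2 — Component impedances:
  R: Z = R = 37.1 Ω
  C: Z = 1/(jωC) = -j/(ω·C) = 0 - j13.26 Ω
Step 3 — Series combination: Z_total = R + C = 37.1 - j13.26 Ω = 39.4∠-19.7° Ω.
Step 4 — Source phasor: V = 55∠67.0° V = 21.49 + j50.63 V.
Step 5 — Ohm's law: I = V / Z_total = (21.49 + j50.63) / (37.1 - j13.26) = 0.08105 + j1.394 A.
Step 6 — Convert to polar: |I| = 1.396 A, ∠I = 86.7°.

I = 1.396∠86.7° A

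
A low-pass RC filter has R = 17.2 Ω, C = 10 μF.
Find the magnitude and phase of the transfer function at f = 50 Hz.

Step 1 — Angular frequency: ω = 2π·50 = 314.2 rad/s.
Step 2 — Transfer function: H(jω) = 1/(1 + jωRC).
Step 3 — Denominator: 1 + jωRC = 1 + j·314.2·17.2·1e-05 = 1 + j0.05404.
Step 4 — H = 0.9971 - j0.05388.
Step 5 — Magnitude: |H| = 0.9985 (-0.0 dB); phase: φ = -3.1°.

|H| = 0.9985 (-0.0 dB), φ = -3.1°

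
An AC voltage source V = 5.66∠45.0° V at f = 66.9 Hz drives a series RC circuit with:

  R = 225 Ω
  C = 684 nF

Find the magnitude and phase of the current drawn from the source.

Step 1 — Angular frequency: ω = 2π·f = 2π·66.9 = 420.3 rad/s.
Step 2 — Component impedances:
  R: Z = R = 225 Ω
  C: Z = 1/(jωC) = -j/(ω·C) = 0 - j3478 Ω
Step 3 — Series combination: Z_total = R + C = 225 - j3478 Ω = 3485∠-86.3° Ω.
Step 4 — Source phasor: V = 5.66∠45.0° V = 4.002 + j4.002 V.
Step 5 — Ohm's law: I = V / Z_total = (4.002 + j4.002) / (225 - j3478) = -0.001072 + j0.00122 A.
Step 6 — Convert to polar: |I| = 0.001624 A, ∠I = 131.3°.

I = 0.001624∠131.3° A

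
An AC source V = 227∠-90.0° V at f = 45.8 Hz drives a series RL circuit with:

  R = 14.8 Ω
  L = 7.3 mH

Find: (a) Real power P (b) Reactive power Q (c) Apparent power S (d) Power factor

Step 1 — Angular frequency: ω = 2π·f = 2π·45.8 = 287.8 rad/s.
Step 2 — Component impedances:
  R: Z = R = 14.8 Ω
  L: Z = jωL = j·287.8·0.0073 = 0 + j2.101 Ω
Step 3 — Series combination: Z_total = R + L = 14.8 + j2.101 Ω = 14.95∠8.1° Ω.
Step 4 — Source phasor: V = 227∠-90.0° V = 0 - j227 V.
Step 5 — Current: I = V / Z = -2.134 - j15.03 A = 15.19∠-98.1° A.
Step 6 — Complex power: S = V·I* = 3413 + j484.4 VA.
Step 7 — Real power: P = Re(S) = 3413 W.
Step 8 — Reactive power: Q = Im(S) = 484.4 VAR.
Step 9 — Apparent power: |S| = 3447 VA.
Step 10 — Power factor: PF = P/|S| = 0.9901 (lagging).

(a) P = 3413 W  (b) Q = 484.4 VAR  (c) S = 3447 VA  (d) PF = 0.9901 (lagging)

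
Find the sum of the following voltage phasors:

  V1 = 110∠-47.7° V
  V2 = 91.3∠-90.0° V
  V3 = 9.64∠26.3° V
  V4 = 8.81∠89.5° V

Step 1 — Convert each phasor to rectangular form:
  V1 = 110·(cos(-47.7°) + j·sin(-47.7°)) = 74.03 - j81.36 V
  V2 = 91.3·(cos(-90.0°) + j·sin(-90.0°)) = 0 - j91.3 V
  V3 = 9.64·(cos(26.3°) + j·sin(26.3°)) = 8.642 + j4.271 V
  V4 = 8.81·(cos(89.5°) + j·sin(89.5°)) = 0.07688 + j8.81 V
Step 2 — Sum components: V_total = 82.75 - j159.6 V.
Step 3 — Convert to polar: |V_total| = 179.8 V, ∠V_total = -62.6°.

V_total = 179.8∠-62.6° V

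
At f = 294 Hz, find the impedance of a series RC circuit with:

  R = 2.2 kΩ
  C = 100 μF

Step 1 — Angular frequency: ω = 2π·f = 2π·294 = 1847 rad/s.
Step 2 — Component impedances:
  R: Z = R = 2200 Ω
  C: Z = 1/(jωC) = -j/(ω·C) = 0 - j5.413 Ω
Step 3 — Series combination: Z_total = R + C = 2200 - j5.413 Ω = 2200∠-0.1° Ω.

Z = 2200 - j5.413 Ω = 2200∠-0.1° Ω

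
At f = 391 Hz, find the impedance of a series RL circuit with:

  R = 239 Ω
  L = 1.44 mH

Step 1 — Angular frequency: ω = 2π·f = 2π·391 = 2457 rad/s.
Step 2 — Component impedances:
  R: Z = R = 239 Ω
  L: Z = jωL = j·2457·0.00144 = 0 + j3.538 Ω
Step 3 — Series combination: Z_total = R + L = 239 + j3.538 Ω = 239∠0.8° Ω.

Z = 239 + j3.538 Ω = 239∠0.8° Ω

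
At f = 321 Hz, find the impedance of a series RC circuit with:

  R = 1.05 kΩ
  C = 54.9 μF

Step 1 — Angular frequency: ω = 2π·f = 2π·321 = 2017 rad/s.
Step 2 — Component impedances:
  R: Z = R = 1050 Ω
  C: Z = 1/(jωC) = -j/(ω·C) = 0 - j9.031 Ω
Step 3 — Series combination: Z_total = R + C = 1050 - j9.031 Ω = 1050∠-0.5° Ω.

Z = 1050 - j9.031 Ω = 1050∠-0.5° Ω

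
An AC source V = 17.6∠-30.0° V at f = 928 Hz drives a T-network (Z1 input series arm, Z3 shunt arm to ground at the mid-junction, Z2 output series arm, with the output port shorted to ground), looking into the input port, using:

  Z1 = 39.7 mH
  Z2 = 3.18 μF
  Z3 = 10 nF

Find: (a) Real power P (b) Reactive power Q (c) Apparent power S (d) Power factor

Step 1 — Angular frequency: ω = 2π·f = 2π·928 = 5831 rad/s.
Step 2 — Component impedances:
  Z1: Z = jωL = j·5831·0.0397 = 0 + j231.5 Ω
  Z2: Z = 1/(jωC) = -j/(ω·C) = 0 - j53.93 Ω
  Z3: Z = 1/(jωC) = -j/(ω·C) = 0 - j1.715e+04 Ω
Step 3 — With the output port shorted to ground, the output series arm Z2 runs from the junction to ground; the shunt arm Z3 also runs from the junction to ground. They appear in parallel: Z3 || Z2 = 0 - j53.76 Ω.
Step 4 — Series with input arm Z1: Z_in = Z1 + (Z3 || Z2) = 0 + j177.7 Ω = 177.7∠90.0° Ω.
Step 5 — Source phasor: V = 17.6∠-30.0° V = 15.24 - j8.8 V.
Step 6 — Current: I = V / Z = -0.04952 - j0.08576 A = 0.09903∠-120.0° A.
Step 7 — Complex power: S = V·I* = 0 + j1.743 VA.
Step 8 — Real power: P = Re(S) = 0 W.
Step 9 — Reactive power: Q = Im(S) = 1.743 VAR.
Step 10 — Apparent power: |S| = 1.743 VA.
Step 11 — Power factor: PF = P/|S| = 0 (lagging).

(a) P = 0 W  (b) Q = 1.743 VAR  (c) S = 1.743 VA  (d) PF = 0 (lagging)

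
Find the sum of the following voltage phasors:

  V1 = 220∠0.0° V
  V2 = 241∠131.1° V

Step 1 — Convert each phasor to rectangular form:
  V1 = 220·(cos(0.0°) + j·sin(0.0°)) = 220 V
  V2 = 241·(cos(131.1°) + j·sin(131.1°)) = -158.4 + j181.6 V
Step 2 — Sum components: V_total = 61.57 + j181.6 V.
Step 3 — Convert to polar: |V_total| = 191.8 V, ∠V_total = 71.3°.

V_total = 191.8∠71.3° V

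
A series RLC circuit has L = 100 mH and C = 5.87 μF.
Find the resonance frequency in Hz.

Step 1 — Resonance condition Im(Z)=0 gives ω₀ = 1/√(LC).
Step 2 — ω₀ = 1/√(0.1·5.87e-06) = 1305 rad/s.
Step 3 — f₀ = ω₀/(2π) = 207.7 Hz.

f₀ = 207.7 Hz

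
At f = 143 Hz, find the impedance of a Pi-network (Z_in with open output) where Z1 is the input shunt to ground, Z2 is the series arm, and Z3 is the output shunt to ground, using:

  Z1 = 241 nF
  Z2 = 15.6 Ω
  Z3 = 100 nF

Step 1 — Angular frequency: ω = 2π·f = 2π·143 = 898.5 rad/s.
Step 2 — Component impedances:
  Z1: Z = 1/(jωC) = -j/(ω·C) = 0 - j4618 Ω
  Z2: Z = R = 15.6 Ω
  Z3: Z = 1/(jωC) = -j/(ω·C) = 0 - j1.113e+04 Ω
Step 3 — With open output, the series arm Z2 and the output shunt Z3 appear in series to ground: Z2 + Z3 = 15.6 - j1.113e+04 Ω.
Step 4 — Parallel with input shunt Z1: Z_in = Z1 || (Z2 + Z3) = 1.342 - j3264 Ω = 3264∠-90.0° Ω.

Z = 1.342 - j3264 Ω = 3264∠-90.0° Ω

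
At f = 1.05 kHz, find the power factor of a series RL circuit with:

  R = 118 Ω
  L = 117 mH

Step 1 — Angular frequency: ω = 2π·f = 2π·1050 = 6597 rad/s.
Step 2 — Component impedances:
  R: Z = R = 118 Ω
  L: Z = jωL = j·6597·0.117 = 0 + j771.9 Ω
Step 3 — Series combination: Z_total = R + L = 118 + j771.9 Ω = 780.9∠81.3° Ω.
Step 4 — Power factor: PF = cos(φ) = Re(Z)/|Z| = 118/780.9 = 0.1511.
Step 5 — Type: Im(Z) = 771.9 ⇒ lagging (phase φ = 81.3°).

PF = 0.1511 (lagging, φ = 81.3°)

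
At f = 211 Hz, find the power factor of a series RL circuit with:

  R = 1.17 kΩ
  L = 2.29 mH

Step 1 — Angular frequency: ω = 2π·f = 2π·211 = 1326 rad/s.
Step 2 — Component impedances:
  R: Z = R = 1170 Ω
  L: Z = jωL = j·1326·0.00229 = 0 + j3.036 Ω
Step 3 — Series combination: Z_total = R + L = 1170 + j3.036 Ω = 1170∠0.1° Ω.
Step 4 — Power factor: PF = cos(φ) = Re(Z)/|Z| = 1170/1170 = 1.
Step 5 — Type: Im(Z) = 3.036 ⇒ lagging (phase φ = 0.1°).

PF = 1 (lagging, φ = 0.1°)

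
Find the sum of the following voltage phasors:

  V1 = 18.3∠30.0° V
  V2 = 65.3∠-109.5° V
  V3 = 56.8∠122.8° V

Step 1 — Convert each phasor to rectangular form:
  V1 = 18.3·(cos(30.0°) + j·sin(30.0°)) = 15.85 + j9.15 V
  V2 = 65.3·(cos(-109.5°) + j·sin(-109.5°)) = -21.8 - j61.55 V
  V3 = 56.8·(cos(122.8°) + j·sin(122.8°)) = -30.77 + j47.74 V
Step 2 — Sum components: V_total = -36.72 - j4.66 V.
Step 3 — Convert to polar: |V_total| = 37.01 V, ∠V_total = -172.8°.

V_total = 37.01∠-172.8° V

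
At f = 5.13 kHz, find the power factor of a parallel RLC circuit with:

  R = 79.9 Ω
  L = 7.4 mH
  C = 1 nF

Step 1 — Angular frequency: ω = 2π·f = 2π·5130 = 3.223e+04 rad/s.
Step 2 — Component impedances:
  R: Z = R = 79.9 Ω
  L: Z = jωL = j·3.223e+04·0.0074 = 0 + j238.5 Ω
  C: Z = 1/(jωC) = -j/(ω·C) = 0 - j3.102e+04 Ω
Step 3 — Parallel combination: 1/Z_total = 1/R + 1/L + 1/C; Z_total = 71.95 + j23.92 Ω = 75.82∠18.4° Ω.
Step 4 — Power factor: PF = cos(φ) = Re(Z)/|Z| = 71.95/75.821 = 0.9489.
Step 5 — Type: Im(Z) = 23.92 ⇒ lagging (phase φ = 18.4°).

PF = 0.9489 (lagging, φ = 18.4°)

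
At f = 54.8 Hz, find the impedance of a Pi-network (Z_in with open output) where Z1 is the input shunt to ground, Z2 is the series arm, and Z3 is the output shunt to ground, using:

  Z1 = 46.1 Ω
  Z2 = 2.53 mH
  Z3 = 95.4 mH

Step 1 — Angular frequency: ω = 2π·f = 2π·54.8 = 344.3 rad/s.
Step 2 — Component impedances:
  Z1: Z = R = 46.1 Ω
  Z2: Z = jωL = j·344.3·0.00253 = 0 + j0.8711 Ω
  Z3: Z = jωL = j·344.3·0.0954 = 0 + j32.85 Ω
Step 3 — With open output, the series arm Z2 and the output shunt Z3 appear in series to ground: Z2 + Z3 = 0 + j33.72 Ω.
Step 4 — Parallel with input shunt Z1: Z_in = Z1 || (Z2 + Z3) = 16.07 + j21.97 Ω = 27.22∠53.8° Ω.

Z = 16.07 + j21.97 Ω = 27.22∠53.8° Ω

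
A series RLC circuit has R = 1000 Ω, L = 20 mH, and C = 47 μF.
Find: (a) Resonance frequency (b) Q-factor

Step 1 — Resonance condition Im(Z)=0 gives ω₀ = 1/√(LC).
Step 2 — ω₀ = 1/√(0.02·4.7e-05) = 1031 rad/s.
Step 3 — f₀ = ω₀/(2π) = 164.2 Hz.
Step 4 — Series Q: Q = ω₀L/R = 1031·0.02/1000 = 0.02063.

(a) f₀ = 164.2 Hz  (b) Q = 0.02063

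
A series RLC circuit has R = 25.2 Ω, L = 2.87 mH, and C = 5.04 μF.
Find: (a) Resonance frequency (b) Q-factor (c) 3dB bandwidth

Step 1 — Resonance: ω₀ = 1/√(LC) = 1/√(0.00287·5.04e-06) = 8315 rad/s.
Step 2 — f₀ = ω₀/(2π) = 1323 Hz.
Step 3 — Series Q: Q = ω₀L/R = 8315·0.00287/25.2 = 0.9469.
Step 4 — Bandwidth: Δω = ω₀/Q = 8780 rad/s; BW = Δω/(2π) = 1397 Hz.

(a) f₀ = 1323 Hz  (b) Q = 0.9469  (c) BW = 1397 Hz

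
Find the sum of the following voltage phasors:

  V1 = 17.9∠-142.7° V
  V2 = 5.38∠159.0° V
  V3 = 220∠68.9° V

Step 1 — Convert each phasor to rectangular form:
  V1 = 17.9·(cos(-142.7°) + j·sin(-142.7°)) = -14.24 - j10.85 V
  V2 = 5.38·(cos(159.0°) + j·sin(159.0°)) = -5.023 + j1.928 V
  V3 = 220·(cos(68.9°) + j·sin(68.9°)) = 79.2 + j205.2 V
Step 2 — Sum components: V_total = 59.94 + j196.3 V.
Step 3 — Convert to polar: |V_total| = 205.3 V, ∠V_total = 73.0°.

V_total = 205.3∠73.0° V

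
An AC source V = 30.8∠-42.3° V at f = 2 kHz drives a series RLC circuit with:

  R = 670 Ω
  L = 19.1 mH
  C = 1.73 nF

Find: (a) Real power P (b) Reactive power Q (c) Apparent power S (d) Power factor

Step 1 — Angular frequency: ω = 2π·f = 2π·2000 = 1.257e+04 rad/s.
Step 2 — Component impedances:
  R: Z = R = 670 Ω
  L: Z = jωL = j·1.257e+04·0.0191 = 0 + j240 Ω
  C: Z = 1/(jωC) = -j/(ω·C) = 0 - j4.6e+04 Ω
Step 3 — Series combination: Z_total = R + L + C = 670 - j4.576e+04 Ω = 4.576e+04∠-89.2° Ω.
Step 4 — Source phasor: V = 30.8∠-42.3° V = 22.78 - j20.73 V.
Step 5 — Current: I = V / Z = 0.0004602 + j0.0004911 A = 0.000673∠46.9° A.
Step 6 — Complex power: S = V·I* = 0.0003035 - j0.02073 VA.
Step 7 — Real power: P = Re(S) = 0.0003035 W.
Step 8 — Reactive power: Q = Im(S) = -0.02073 VAR.
Step 9 — Apparent power: |S| = 0.02073 VA.
Step 10 — Power factor: PF = P/|S| = 0.01464 (leading).

(a) P = 0.0003035 W  (b) Q = -0.02073 VAR  (c) S = 0.02073 VA  (d) PF = 0.01464 (leading)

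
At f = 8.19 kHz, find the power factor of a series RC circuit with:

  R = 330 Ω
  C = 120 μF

Step 1 — Angular frequency: ω = 2π·f = 2π·8190 = 5.146e+04 rad/s.
Step 2 — Component impedances:
  R: Z = R = 330 Ω
  C: Z = 1/(jωC) = -j/(ω·C) = 0 - j0.1619 Ω
Step 3 — Series combination: Z_total = R + C = 330 - j0.1619 Ω = 330∠-0.0° Ω.
Step 4 — Power factor: PF = cos(φ) = Re(Z)/|Z| = 330/330 = 1.
Step 5 — Type: Im(Z) = -0.1619 ⇒ leading (phase φ = -0.0°).

PF = 1 (leading, φ = -0.0°)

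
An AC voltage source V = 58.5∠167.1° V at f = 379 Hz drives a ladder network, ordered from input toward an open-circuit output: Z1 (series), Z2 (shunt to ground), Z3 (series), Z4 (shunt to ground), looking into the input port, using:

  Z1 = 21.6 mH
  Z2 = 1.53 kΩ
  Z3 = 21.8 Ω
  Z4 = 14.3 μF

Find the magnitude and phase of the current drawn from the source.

Step 1 — Angular frequency: ω = 2π·f = 2π·379 = 2381 rad/s.
Step 2 — Component impedances:
  Z1: Z = jωL = j·2381·0.0216 = 0 + j51.44 Ω
  Z2: Z = R = 1530 Ω
  Z3: Z = R = 21.8 Ω
  Z4: Z = 1/(jωC) = -j/(ω·C) = 0 - j29.37 Ω
Step 3 — Ladder network (open output): work backward from the far end, alternating series and parallel combinations. Z_in = 22.03 + j22.9 Ω = 31.78∠46.1° Ω.
Step 4 — Source phasor: V = 58.5∠167.1° V = -57.02 + j13.06 V.
Step 5 — Ohm's law: I = V / Z_total = (-57.02 + j13.06) / (22.03 + j22.9) = -0.948 + j1.578 A.
Step 6 — Convert to polar: |I| = 1.841 A, ∠I = 121.0°.

I = 1.841∠121.0° A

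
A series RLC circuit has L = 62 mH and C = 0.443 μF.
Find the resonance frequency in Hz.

Step 1 — Resonance condition Im(Z)=0 gives ω₀ = 1/√(LC).
Step 2 — ω₀ = 1/√(0.062·4.43e-07) = 6034 rad/s.
Step 3 — f₀ = ω₀/(2π) = 960.3 Hz.

f₀ = 960.3 Hz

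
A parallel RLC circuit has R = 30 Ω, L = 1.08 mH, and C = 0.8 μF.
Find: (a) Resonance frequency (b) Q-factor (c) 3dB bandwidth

Step 1 — Resonance: ω₀ = 1/√(LC) = 1/√(0.00108·8e-07) = 3.402e+04 rad/s.
Step 2 — f₀ = ω₀/(2π) = 5415 Hz.
Step 3 — Parallel Q: Q = R/(ω₀L) = 30/(3.402e+04·0.00108) = 0.8165.
Step 4 — Bandwidth: Δω = ω₀/Q = 4.167e+04 rad/s; BW = Δω/(2π) = 6631 Hz.

(a) f₀ = 5415 Hz  (b) Q = 0.8165  (c) BW = 6631 Hz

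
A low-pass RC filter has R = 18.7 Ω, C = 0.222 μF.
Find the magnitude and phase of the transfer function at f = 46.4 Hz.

Step 1 — Angular frequency: ω = 2π·46.4 = 291.5 rad/s.
Step 2 — Transfer function: H(jω) = 1/(1 + jωRC).
Step 3 — Denominator: 1 + jωRC = 1 + j·291.5·18.7·2.22e-07 = 1 + j0.00121.
Step 4 — H = 1 - j0.00121.
Step 5 — Magnitude: |H| = 1 (-0.0 dB); phase: φ = -0.1°.

|H| = 1 (-0.0 dB), φ = -0.1°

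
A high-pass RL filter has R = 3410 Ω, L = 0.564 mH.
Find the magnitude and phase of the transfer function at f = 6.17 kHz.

Step 1 — Angular frequency: ω = 2π·6170 = 3.877e+04 rad/s.
Step 2 — Transfer function: H(jω) = jωL/(R + jωL).
Step 3 — Numerator jωL = j·21.86; denominator R + jωL = 3410 + j21.86.
Step 4 — H = 4.111e-05 + j0.006412.
Step 5 — Magnitude: |H| = 0.006412 (-43.9 dB); phase: φ = 89.6°.

|H| = 0.006412 (-43.9 dB), φ = 89.6°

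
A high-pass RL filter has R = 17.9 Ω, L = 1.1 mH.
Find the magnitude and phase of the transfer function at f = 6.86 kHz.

Step 1 — Angular frequency: ω = 2π·6860 = 4.31e+04 rad/s.
Step 2 — Transfer function: H(jω) = jωL/(R + jωL).
Step 3 — Numerator jωL = j·47.41; denominator R + jωL = 17.9 + j47.41.
Step 4 — H = 0.8752 + j0.3304.
Step 5 — Magnitude: |H| = 0.9355 (-0.6 dB); phase: φ = 20.7°.

|H| = 0.9355 (-0.6 dB), φ = 20.7°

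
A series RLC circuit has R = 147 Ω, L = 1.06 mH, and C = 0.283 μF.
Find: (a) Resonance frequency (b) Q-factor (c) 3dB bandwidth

Step 1 — Resonance: ω₀ = 1/√(LC) = 1/√(0.00106·2.83e-07) = 5.774e+04 rad/s.
Step 2 — f₀ = ω₀/(2π) = 9189 Hz.
Step 3 — Series Q: Q = ω₀L/R = 5.774e+04·0.00106/147 = 0.4163.
Step 4 — Bandwidth: Δω = ω₀/Q = 1.387e+05 rad/s; BW = Δω/(2π) = 2.207e+04 Hz.

(a) f₀ = 9189 Hz  (b) Q = 0.4163  (c) BW = 2.207e+04 Hz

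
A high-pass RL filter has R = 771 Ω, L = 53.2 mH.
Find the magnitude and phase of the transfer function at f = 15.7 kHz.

Step 1 — Angular frequency: ω = 2π·1.57e+04 = 9.865e+04 rad/s.
Step 2 — Transfer function: H(jω) = jωL/(R + jωL).
Step 3 — Numerator jωL = j·5248; denominator R + jωL = 771 + j5248.
Step 4 — H = 0.9789 + j0.1438.
Step 5 — Magnitude: |H| = 0.9894 (-0.1 dB); phase: φ = 8.4°.

|H| = 0.9894 (-0.1 dB), φ = 8.4°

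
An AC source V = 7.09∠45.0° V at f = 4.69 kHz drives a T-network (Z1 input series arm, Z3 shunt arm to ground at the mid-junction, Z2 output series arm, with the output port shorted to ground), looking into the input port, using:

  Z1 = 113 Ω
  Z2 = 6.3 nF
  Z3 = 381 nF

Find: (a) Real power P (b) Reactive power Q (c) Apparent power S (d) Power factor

Step 1 — Angular frequency: ω = 2π·f = 2π·4690 = 2.947e+04 rad/s.
Step 2 — Component impedances:
  Z1: Z = R = 113 Ω
  Z2: Z = 1/(jωC) = -j/(ω·C) = 0 - j5387 Ω
  Z3: Z = 1/(jωC) = -j/(ω·C) = 0 - j89.07 Ω
Step 3 — With the output port shorted to ground, the output series arm Z2 runs from the junction to ground; the shunt arm Z3 also runs from the junction to ground. They appear in parallel: Z3 || Z2 = 0 - j87.62 Ω.
Step 4 — Series with input arm Z1: Z_in = Z1 + (Z3 || Z2) = 113 - j87.62 Ω = 143∠-37.8° Ω.
Step 5 — Source phasor: V = 7.09∠45.0° V = 5.013 + j5.013 V.
Step 6 — Current: I = V / Z = 0.006223 + j0.04919 A = 0.04958∠82.8° A.
Step 7 — Complex power: S = V·I* = 0.2778 - j0.2154 VA.
Step 8 — Real power: P = Re(S) = 0.2778 W.
Step 9 — Reactive power: Q = Im(S) = -0.2154 VAR.
Step 10 — Apparent power: |S| = 0.3515 VA.
Step 11 — Power factor: PF = P/|S| = 0.7903 (leading).

(a) P = 0.2778 W  (b) Q = -0.2154 VAR  (c) S = 0.3515 VA  (d) PF = 0.7903 (leading)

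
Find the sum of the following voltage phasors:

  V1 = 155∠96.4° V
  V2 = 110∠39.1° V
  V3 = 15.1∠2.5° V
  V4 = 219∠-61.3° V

Step 1 — Convert each phasor to rectangular form:
  V1 = 155·(cos(96.4°) + j·sin(96.4°)) = -17.28 + j154 V
  V2 = 110·(cos(39.1°) + j·sin(39.1°)) = 85.37 + j69.37 V
  V3 = 15.1·(cos(2.5°) + j·sin(2.5°)) = 15.09 + j0.6587 V
  V4 = 219·(cos(-61.3°) + j·sin(-61.3°)) = 105.2 - j192.1 V
Step 2 — Sum components: V_total = 188.3 + j31.97 V.
Step 3 — Convert to polar: |V_total| = 191 V, ∠V_total = 9.6°.

V_total = 191∠9.6° V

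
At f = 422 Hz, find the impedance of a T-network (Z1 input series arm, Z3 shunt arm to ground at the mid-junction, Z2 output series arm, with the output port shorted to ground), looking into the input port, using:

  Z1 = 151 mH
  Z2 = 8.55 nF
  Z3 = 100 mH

Step 1 — Angular frequency: ω = 2π·f = 2π·422 = 2652 rad/s.
Step 2 — Component impedances:
  Z1: Z = jωL = j·2652·0.151 = 0 + j400.4 Ω
  Z2: Z = 1/(jωC) = -j/(ω·C) = 0 - j4.411e+04 Ω
  Z3: Z = jωL = j·2652·0.1 = 0 + j265.2 Ω
Step 3 — With the output port shorted to ground, the output series arm Z2 runs from the junction to ground; the shunt arm Z3 also runs from the junction to ground. They appear in parallel: Z3 || Z2 = 0 + j266.8 Ω.
Step 4 — Series with input arm Z1: Z_in = Z1 + (Z3 || Z2) = 0 + j667.1 Ω = 667.1∠90.0° Ω.

Z = 0 + j667.1 Ω = 667.1∠90.0° Ω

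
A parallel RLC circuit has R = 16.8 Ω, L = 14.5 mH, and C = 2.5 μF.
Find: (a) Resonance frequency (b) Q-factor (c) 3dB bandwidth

Step 1 — Resonance: ω₀ = 1/√(LC) = 1/√(0.0145·2.5e-06) = 5252 rad/s.
Step 2 — f₀ = ω₀/(2π) = 835.9 Hz.
Step 3 — Parallel Q: Q = R/(ω₀L) = 16.8/(5252·0.0145) = 0.2206.
Step 4 — Bandwidth: Δω = ω₀/Q = 2.381e+04 rad/s; BW = Δω/(2π) = 3789 Hz.

(a) f₀ = 835.9 Hz  (b) Q = 0.2206  (c) BW = 3789 Hz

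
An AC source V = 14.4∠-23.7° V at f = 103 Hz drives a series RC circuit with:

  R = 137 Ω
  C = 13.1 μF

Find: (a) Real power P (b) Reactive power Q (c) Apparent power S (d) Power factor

Step 1 — Angular frequency: ω = 2π·f = 2π·103 = 647.2 rad/s.
Step 2 — Component impedances:
  R: Z = R = 137 Ω
  C: Z = 1/(jωC) = -j/(ω·C) = 0 - j118 Ω
Step 3 — Series combination: Z_total = R + C = 137 - j118 Ω = 180.8∠-40.7° Ω.
Step 4 — Source phasor: V = 14.4∠-23.7° V = 13.19 - j5.788 V.
Step 5 — Current: I = V / Z = 0.07616 + j0.02333 A = 0.07965∠17.0° A.
Step 6 — Complex power: S = V·I* = 0.8692 - j0.7484 VA.
Step 7 — Real power: P = Re(S) = 0.8692 W.
Step 8 — Reactive power: Q = Im(S) = -0.7484 VAR.
Step 9 — Apparent power: |S| = 1.147 VA.
Step 10 — Power factor: PF = P/|S| = 0.7578 (leading).

(a) P = 0.8692 W  (b) Q = -0.7484 VAR  (c) S = 1.147 VA  (d) PF = 0.7578 (leading)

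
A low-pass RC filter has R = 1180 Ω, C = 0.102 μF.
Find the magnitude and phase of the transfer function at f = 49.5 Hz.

Step 1 — Angular frequency: ω = 2π·49.5 = 311 rad/s.
Step 2 — Transfer function: H(jω) = 1/(1 + jωRC).
Step 3 — Denominator: 1 + jωRC = 1 + j·311·1180·1.02e-07 = 1 + j0.03743.
Step 4 — H = 0.9986 - j0.03738.
Step 5 — Magnitude: |H| = 0.9993 (-0.0 dB); phase: φ = -2.1°.

|H| = 0.9993 (-0.0 dB), φ = -2.1°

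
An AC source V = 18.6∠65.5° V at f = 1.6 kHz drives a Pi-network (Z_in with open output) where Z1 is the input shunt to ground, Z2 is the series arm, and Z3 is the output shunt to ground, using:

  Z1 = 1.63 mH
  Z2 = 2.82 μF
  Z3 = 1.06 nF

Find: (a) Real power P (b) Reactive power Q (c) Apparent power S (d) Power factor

Step 1 — Angular frequency: ω = 2π·f = 2π·1600 = 1.005e+04 rad/s.
Step 2 — Component impedances:
  Z1: Z = jωL = j·1.005e+04·0.00163 = 0 + j16.39 Ω
  Z2: Z = 1/(jωC) = -j/(ω·C) = 0 - j35.27 Ω
  Z3: Z = 1/(jωC) = -j/(ω·C) = 0 - j9.384e+04 Ω
Step 3 — With open output, the series arm Z2 and the output shunt Z3 appear in series to ground: Z2 + Z3 = 0 - j9.388e+04 Ω.
Step 4 — Parallel with input shunt Z1: Z_in = Z1 || (Z2 + Z3) = 0 + j16.39 Ω = 16.39∠90.0° Ω.
Step 5 — Source phasor: V = 18.6∠65.5° V = 7.713 + j16.93 V.
Step 6 — Current: I = V / Z = 1.033 - j0.4706 A = 1.135∠-24.5° A.
Step 7 — Complex power: S = V·I* = 0 + j21.11 VA.
Step 8 — Real power: P = Re(S) = 0 W.
Step 9 — Reactive power: Q = Im(S) = 21.11 VAR.
Step 10 — Apparent power: |S| = 21.11 VA.
Step 11 — Power factor: PF = P/|S| = 0 (lagging).

(a) P = 0 W  (b) Q = 21.11 VAR  (c) S = 21.11 VA  (d) PF = 0 (lagging)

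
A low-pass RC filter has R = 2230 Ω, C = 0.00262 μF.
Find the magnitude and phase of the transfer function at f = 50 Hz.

Step 1 — Angular frequency: ω = 2π·50 = 314.2 rad/s.
Step 2 — Transfer function: H(jω) = 1/(1 + jωRC).
Step 3 — Denominator: 1 + jωRC = 1 + j·314.2·2230·2.62e-09 = 1 + j0.001836.
Step 4 — H = 1 - j0.001836.
Step 5 — Magnitude: |H| = 1 (-0.0 dB); phase: φ = -0.1°.

|H| = 1 (-0.0 dB), φ = -0.1°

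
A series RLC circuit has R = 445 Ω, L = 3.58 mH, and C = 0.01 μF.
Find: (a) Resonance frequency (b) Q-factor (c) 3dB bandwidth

Step 1 — Resonance: ω₀ = 1/√(LC) = 1/√(0.00358·1e-08) = 1.671e+05 rad/s.
Step 2 — f₀ = ω₀/(2π) = 2.66e+04 Hz.
Step 3 — Series Q: Q = ω₀L/R = 1.671e+05·0.00358/445 = 1.345.
Step 4 — Bandwidth: Δω = ω₀/Q = 1.243e+05 rad/s; BW = Δω/(2π) = 1.978e+04 Hz.

(a) f₀ = 2.66e+04 Hz  (b) Q = 1.345  (c) BW = 1.978e+04 Hz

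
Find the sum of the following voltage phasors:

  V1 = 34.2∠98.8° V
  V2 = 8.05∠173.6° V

Step 1 — Convert each phasor to rectangular form:
  V1 = 34.2·(cos(98.8°) + j·sin(98.8°)) = -5.232 + j33.8 V
  V2 = 8.05·(cos(173.6°) + j·sin(173.6°)) = -8 + j0.8973 V
Step 2 — Sum components: V_total = -13.23 + j34.69 V.
Step 3 — Convert to polar: |V_total| = 37.13 V, ∠V_total = 110.9°.

V_total = 37.13∠110.9° V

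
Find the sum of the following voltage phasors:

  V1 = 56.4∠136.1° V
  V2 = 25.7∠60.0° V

Step 1 — Convert each phasor to rectangular form:
  V1 = 56.4·(cos(136.1°) + j·sin(136.1°)) = -40.64 + j39.11 V
  V2 = 25.7·(cos(60.0°) + j·sin(60.0°)) = 12.85 + j22.26 V
Step 2 — Sum components: V_total = -27.79 + j61.36 V.
Step 3 — Convert to polar: |V_total| = 67.36 V, ∠V_total = 114.4°.

V_total = 67.36∠114.4° V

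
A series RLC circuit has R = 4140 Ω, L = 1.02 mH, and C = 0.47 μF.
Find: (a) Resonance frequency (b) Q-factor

Step 1 — Resonance condition Im(Z)=0 gives ω₀ = 1/√(LC).
Step 2 — ω₀ = 1/√(0.00102·4.7e-07) = 4.567e+04 rad/s.
Step 3 — f₀ = ω₀/(2π) = 7269 Hz.
Step 4 — Series Q: Q = ω₀L/R = 4.567e+04·0.00102/4140 = 0.01125.

(a) f₀ = 7269 Hz  (b) Q = 0.01125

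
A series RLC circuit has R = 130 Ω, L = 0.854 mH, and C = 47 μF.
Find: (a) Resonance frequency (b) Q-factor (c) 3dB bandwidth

Step 1 — Resonance: ω₀ = 1/√(LC) = 1/√(0.000854·4.7e-05) = 4991 rad/s.
Step 2 — f₀ = ω₀/(2π) = 794.4 Hz.
Step 3 — Series Q: Q = ω₀L/R = 4991·0.000854/130 = 0.03279.
Step 4 — Bandwidth: Δω = ω₀/Q = 1.522e+05 rad/s; BW = Δω/(2π) = 2.423e+04 Hz.

(a) f₀ = 794.4 Hz  (b) Q = 0.03279  (c) BW = 2.423e+04 Hz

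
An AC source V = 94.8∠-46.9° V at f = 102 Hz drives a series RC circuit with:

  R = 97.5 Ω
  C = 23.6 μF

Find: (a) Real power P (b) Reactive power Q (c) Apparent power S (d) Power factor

Step 1 — Angular frequency: ω = 2π·f = 2π·102 = 640.9 rad/s.
Step 2 — Component impedances:
  R: Z = R = 97.5 Ω
  C: Z = 1/(jωC) = -j/(ω·C) = 0 - j66.12 Ω
Step 3 — Series combination: Z_total = R + C = 97.5 - j66.12 Ω = 117.8∠-34.1° Ω.
Step 4 — Source phasor: V = 94.8∠-46.9° V = 64.77 - j69.22 V.
Step 5 — Current: I = V / Z = 0.7849 - j0.1777 A = 0.8047∠-12.8° A.
Step 6 — Complex power: S = V·I* = 63.14 - j42.82 VA.
Step 7 — Real power: P = Re(S) = 63.14 W.
Step 8 — Reactive power: Q = Im(S) = -42.82 VAR.
Step 9 — Apparent power: |S| = 76.29 VA.
Step 10 — Power factor: PF = P/|S| = 0.8277 (leading).

(a) P = 63.14 W  (b) Q = -42.82 VAR  (c) S = 76.29 VA  (d) PF = 0.8277 (leading)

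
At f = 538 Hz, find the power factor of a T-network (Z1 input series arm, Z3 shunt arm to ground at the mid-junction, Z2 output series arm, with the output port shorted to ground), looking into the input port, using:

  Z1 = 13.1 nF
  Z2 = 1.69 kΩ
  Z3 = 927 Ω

Step 1 — Angular frequency: ω = 2π·f = 2π·538 = 3380 rad/s.
Step 2 — Component impedances:
  Z1: Z = 1/(jωC) = -j/(ω·C) = 0 - j2.258e+04 Ω
  Z2: Z = R = 1690 Ω
  Z3: Z = R = 927 Ω
Step 3 — With the output port shorted to ground, the output series arm Z2 runs from the junction to ground; the shunt arm Z3 also runs from the junction to ground. They appear in parallel: Z3 || Z2 = 598.6 Ω.
Step 4 — Series with input arm Z1: Z_in = Z1 + (Z3 || Z2) = 598.6 - j2.258e+04 Ω = 2.259e+04∠-88.5° Ω.
Step 5 — Power factor: PF = cos(φ) = Re(Z)/|Z| = 598.6/2.259e+04 = 0.0265.
Step 6 — Type: Im(Z) = -2.258e+04 ⇒ leading (phase φ = -88.5°).

PF = 0.0265 (leading, φ = -88.5°)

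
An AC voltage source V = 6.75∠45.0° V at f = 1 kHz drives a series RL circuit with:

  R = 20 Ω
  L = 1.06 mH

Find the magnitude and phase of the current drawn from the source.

Step 1 — Angular frequency: ω = 2π·f = 2π·1000 = 6283 rad/s.
Step 2 — Component impedances:
  R: Z = R = 20 Ω
  L: Z = jωL = j·6283·0.00106 = 0 + j6.66 Ω
Step 3 — Series combination: Z_total = R + L = 20 + j6.66 Ω = 21.08∠18.4° Ω.
Step 4 — Source phasor: V = 6.75∠45.0° V = 4.773 + j4.773 V.
Step 5 — Ohm's law: I = V / Z_total = (4.773 + j4.773) / (20 + j6.66) = 0.2864 + j0.1433 A.
Step 6 — Convert to polar: |I| = 0.3202 A, ∠I = 26.6°.

I = 0.3202∠26.6° A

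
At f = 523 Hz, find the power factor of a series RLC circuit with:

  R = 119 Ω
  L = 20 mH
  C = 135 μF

Step 1 — Angular frequency: ω = 2π·f = 2π·523 = 3286 rad/s.
Step 2 — Component impedances:
  R: Z = R = 119 Ω
  L: Z = jωL = j·3286·0.02 = 0 + j65.72 Ω
  C: Z = 1/(jωC) = -j/(ω·C) = 0 - j2.254 Ω
Step 3 — Series combination: Z_total = R + L + C = 119 + j63.47 Ω = 134.9∠28.1° Ω.
Step 4 — Power factor: PF = cos(φ) = Re(Z)/|Z| = 119/134.87 = 0.8823.
Step 5 — Type: Im(Z) = 63.47 ⇒ lagging (phase φ = 28.1°).

PF = 0.8823 (lagging, φ = 28.1°)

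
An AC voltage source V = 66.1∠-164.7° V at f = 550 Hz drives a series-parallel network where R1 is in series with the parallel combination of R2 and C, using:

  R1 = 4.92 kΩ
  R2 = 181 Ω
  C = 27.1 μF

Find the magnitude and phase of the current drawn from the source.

Step 1 — Angular frequency: ω = 2π·f = 2π·550 = 3456 rad/s.
Step 2 — Component impedances:
  R1: Z = R = 4920 Ω
  R2: Z = R = 181 Ω
  C: Z = 1/(jωC) = -j/(ω·C) = 0 - j10.68 Ω
Step 3 — Parallel branch: R2 || C = 1/(1/R2 + 1/C) = 0.6278 - j10.64 Ω.
Step 4 — Series with R1: Z_total = R1 + (R2 || C) = 4921 - j10.64 Ω = 4921∠-0.1° Ω.
Step 5 — Source phasor: V = 66.1∠-164.7° V = -63.76 - j17.44 V.
Step 6 — Ohm's law: I = V / Z_total = (-63.76 - j17.44) / (4921 - j10.64) = -0.01295 - j0.003573 A.
Step 7 — Convert to polar: |I| = 0.01343 A, ∠I = -164.6°.

I = 0.01343∠-164.6° A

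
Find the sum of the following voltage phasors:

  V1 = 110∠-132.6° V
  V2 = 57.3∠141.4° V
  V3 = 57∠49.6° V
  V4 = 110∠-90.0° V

Step 1 — Convert each phasor to rectangular form:
  V1 = 110·(cos(-132.6°) + j·sin(-132.6°)) = -74.46 - j80.97 V
  V2 = 57.3·(cos(141.4°) + j·sin(141.4°)) = -44.78 + j35.75 V
  V3 = 57·(cos(49.6°) + j·sin(49.6°)) = 36.94 + j43.41 V
  V4 = 110·(cos(-90.0°) + j·sin(-90.0°)) = 0 - j110 V
Step 2 — Sum components: V_total = -82.29 - j111.8 V.
Step 3 — Convert to polar: |V_total| = 138.8 V, ∠V_total = -126.4°.

V_total = 138.8∠-126.4° V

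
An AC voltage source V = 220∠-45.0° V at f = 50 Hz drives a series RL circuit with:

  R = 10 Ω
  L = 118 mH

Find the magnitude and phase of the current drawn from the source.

Step 1 — Angular frequency: ω = 2π·f = 2π·50 = 314.2 rad/s.
Step 2 — Component impedances:
  R: Z = R = 10 Ω
  L: Z = jωL = j·314.2·0.118 = 0 + j37.07 Ω
Step 3 — Series combination: Z_total = R + L = 10 + j37.07 Ω = 38.4∠74.9° Ω.
Step 4 — Source phasor: V = 220∠-45.0° V = 155.6 - j155.6 V.
Step 5 — Ohm's law: I = V / Z_total = (155.6 - j155.6) / (10 + j37.07) = -2.857 - j4.967 A.
Step 6 — Convert to polar: |I| = 5.73 A, ∠I = -119.9°.

I = 5.73∠-119.9° A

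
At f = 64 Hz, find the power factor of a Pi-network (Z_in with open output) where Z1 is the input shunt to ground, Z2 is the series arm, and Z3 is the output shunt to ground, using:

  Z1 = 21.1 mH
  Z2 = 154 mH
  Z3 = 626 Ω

Step 1 — Angular frequency: ω = 2π·f = 2π·64 = 402.1 rad/s.
Step 2 — Component impedances:
  Z1: Z = jωL = j·402.1·0.0211 = 0 + j8.485 Ω
  Z2: Z = jωL = j·402.1·0.154 = 0 + j61.93 Ω
  Z3: Z = R = 626 Ω
Step 3 — With open output, the series arm Z2 and the output shunt Z3 appear in series to ground: Z2 + Z3 = 626 + j61.93 Ω.
Step 4 — Parallel with input shunt Z1: Z_in = Z1 || (Z2 + Z3) = 0.1136 + j8.472 Ω = 8.473∠89.2° Ω.
Step 5 — Power factor: PF = cos(φ) = Re(Z)/|Z| = 0.11357/8.4728 = 0.0134.
Step 6 — Type: Im(Z) = 8.472 ⇒ lagging (phase φ = 89.2°).

PF = 0.0134 (lagging, φ = 89.2°)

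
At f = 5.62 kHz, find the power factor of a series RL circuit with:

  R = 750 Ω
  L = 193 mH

Step 1 — Angular frequency: ω = 2π·f = 2π·5620 = 3.531e+04 rad/s.
Step 2 — Component impedances:
  R: Z = R = 750 Ω
  L: Z = jωL = j·3.531e+04·0.193 = 0 + j6815 Ω
Step 3 — Series combination: Z_total = R + L = 750 + j6815 Ω = 6856∠83.7° Ω.
Step 4 — Power factor: PF = cos(φ) = Re(Z)/|Z| = 750/6856 = 0.1094.
Step 5 — Type: Im(Z) = 6815 ⇒ lagging (phase φ = 83.7°).

PF = 0.1094 (lagging, φ = 83.7°)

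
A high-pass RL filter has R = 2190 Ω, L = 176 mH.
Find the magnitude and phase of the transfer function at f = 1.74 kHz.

Step 1 — Angular frequency: ω = 2π·1740 = 1.093e+04 rad/s.
Step 2 — Transfer function: H(jω) = jωL/(R + jωL).
Step 3 — Numerator jωL = j·1924; denominator R + jωL = 2190 + j1924.
Step 4 — H = 0.4357 + j0.4958.
Step 5 — Magnitude: |H| = 0.66 (-3.6 dB); phase: φ = 48.7°.

|H| = 0.66 (-3.6 dB), φ = 48.7°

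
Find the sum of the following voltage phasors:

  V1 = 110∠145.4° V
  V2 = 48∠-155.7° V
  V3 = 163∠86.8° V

Step 1 — Convert each phasor to rectangular form:
  V1 = 110·(cos(145.4°) + j·sin(145.4°)) = -90.55 + j62.46 V
  V2 = 48·(cos(-155.7°) + j·sin(-155.7°)) = -43.75 - j19.75 V
  V3 = 163·(cos(86.8°) + j·sin(86.8°)) = 9.099 + j162.7 V
Step 2 — Sum components: V_total = -125.2 + j205.5 V.
Step 3 — Convert to polar: |V_total| = 240.6 V, ∠V_total = 121.4°.

V_total = 240.6∠121.4° V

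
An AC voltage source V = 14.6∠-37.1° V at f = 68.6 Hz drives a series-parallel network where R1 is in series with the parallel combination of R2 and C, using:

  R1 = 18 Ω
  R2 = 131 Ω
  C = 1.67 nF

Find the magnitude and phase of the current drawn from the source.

Step 1 — Angular frequency: ω = 2π·f = 2π·68.6 = 431 rad/s.
Step 2 — Component impedances:
  R1: Z = R = 18 Ω
  R2: Z = R = 131 Ω
  C: Z = 1/(jωC) = -j/(ω·C) = 0 - j1.389e+06 Ω
Step 3 — Parallel branch: R2 || C = 1/(1/R2 + 1/C) = 131 - j0.01235 Ω.
Step 4 — Series with R1: Z_total = R1 + (R2 || C) = 149 - j0.01235 Ω = 149∠-0.0° Ω.
Step 5 — Source phasor: V = 14.6∠-37.1° V = 11.64 - j8.807 V.
Step 6 — Ohm's law: I = V / Z_total = (11.64 - j8.807) / (149 - j0.01235) = 0.07816 - j0.0591 A.
Step 7 — Convert to polar: |I| = 0.09799 A, ∠I = -37.1°.

I = 0.09799∠-37.1° A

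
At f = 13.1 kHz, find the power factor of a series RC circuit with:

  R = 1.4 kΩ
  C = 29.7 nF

Step 1 — Angular frequency: ω = 2π·f = 2π·1.31e+04 = 8.231e+04 rad/s.
Step 2 — Component impedances:
  R: Z = R = 1400 Ω
  C: Z = 1/(jωC) = -j/(ω·C) = 0 - j409.1 Ω
Step 3 — Series combination: Z_total = R + C = 1400 - j409.1 Ω = 1459∠-16.3° Ω.
Step 4 — Power factor: PF = cos(φ) = Re(Z)/|Z| = 1400/1458.5 = 0.9599.
Step 5 — Type: Im(Z) = -409.1 ⇒ leading (phase φ = -16.3°).

PF = 0.9599 (leading, φ = -16.3°)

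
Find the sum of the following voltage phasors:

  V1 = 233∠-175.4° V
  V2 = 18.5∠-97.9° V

Step 1 — Convert each phasor to rectangular form:
  V1 = 233·(cos(-175.4°) + j·sin(-175.4°)) = -232.2 - j18.69 V
  V2 = 18.5·(cos(-97.9°) + j·sin(-97.9°)) = -2.543 - j18.32 V
Step 2 — Sum components: V_total = -234.8 - j37.01 V.
Step 3 — Convert to polar: |V_total| = 237.7 V, ∠V_total = -171.0°.

V_total = 237.7∠-171.0° V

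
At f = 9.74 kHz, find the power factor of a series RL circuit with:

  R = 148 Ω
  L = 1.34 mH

Step 1 — Angular frequency: ω = 2π·f = 2π·9740 = 6.12e+04 rad/s.
Step 2 — Component impedances:
  R: Z = R = 148 Ω
  L: Z = jωL = j·6.12e+04·0.00134 = 0 + j82.01 Ω
Step 3 — Series combination: Z_total = R + L = 148 + j82.01 Ω = 169.2∠29.0° Ω.
Step 4 — Power factor: PF = cos(φ) = Re(Z)/|Z| = 148/169.2 = 0.8747.
Step 5 — Type: Im(Z) = 82.01 ⇒ lagging (phase φ = 29.0°).

PF = 0.8747 (lagging, φ = 29.0°)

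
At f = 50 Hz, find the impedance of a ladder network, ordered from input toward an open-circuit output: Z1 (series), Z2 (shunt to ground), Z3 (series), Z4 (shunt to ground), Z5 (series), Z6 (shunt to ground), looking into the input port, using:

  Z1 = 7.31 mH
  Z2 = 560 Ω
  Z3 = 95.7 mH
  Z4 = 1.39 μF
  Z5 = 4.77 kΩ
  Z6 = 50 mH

Step 1 — Angular frequency: ω = 2π·f = 2π·50 = 314.2 rad/s.
Step 2 — Component impedances:
  Z1: Z = jωL = j·314.2·0.00731 = 0 + j2.297 Ω
  Z2: Z = R = 560 Ω
  Z3: Z = jωL = j·314.2·0.0957 = 0 + j30.07 Ω
  Z4: Z = 1/(jωC) = -j/(ω·C) = 0 - j2290 Ω
  Z5: Z = R = 4770 Ω
  Z6: Z = jωL = j·314.2·0.05 = 0 + j15.71 Ω
Step 3 — Ladder network (open output): work backward from the far end, alternating series and parallel combinations. Z_in = 476.7 - j102.6 Ω = 487.6∠-12.1° Ω.

Z = 476.7 - j102.6 Ω = 487.6∠-12.1° Ω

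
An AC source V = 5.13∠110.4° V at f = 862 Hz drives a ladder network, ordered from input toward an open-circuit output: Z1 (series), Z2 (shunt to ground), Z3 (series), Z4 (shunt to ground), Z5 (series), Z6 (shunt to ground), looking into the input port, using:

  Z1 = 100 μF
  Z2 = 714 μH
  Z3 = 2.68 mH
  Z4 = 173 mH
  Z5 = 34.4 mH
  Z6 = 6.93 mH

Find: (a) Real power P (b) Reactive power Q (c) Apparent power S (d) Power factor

Step 1 — Angular frequency: ω = 2π·f = 2π·862 = 5416 rad/s.
Step 2 — Component impedances:
  Z1: Z = 1/(jωC) = -j/(ω·C) = 0 - j1.846 Ω
  Z2: Z = jωL = j·5416·0.000714 = 0 + j3.867 Ω
  Z3: Z = jωL = j·5416·0.00268 = 0 + j14.52 Ω
  Z4: Z = jωL = j·5416·0.173 = 0 + j937 Ω
  Z5: Z = jωL = j·5416·0.0344 = 0 + j186.3 Ω
  Z6: Z = jωL = j·5416·0.00693 = 0 + j37.53 Ω
Step 3 — Ladder network (open output): work backward from the far end, alternating series and parallel combinations. Z_in = 0 + j1.946 Ω = 1.946∠90.0° Ω.
Step 4 — Source phasor: V = 5.13∠110.4° V = -1.788 + j4.808 V.
Step 5 — Current: I = V / Z = 2.471 + j0.9191 A = 2.637∠20.4° A.
Step 6 — Complex power: S = V·I* = 0 + j13.53 VA.
Step 7 — Real power: P = Re(S) = 0 W.
Step 8 — Reactive power: Q = Im(S) = 13.53 VAR.
Step 9 — Apparent power: |S| = 13.53 VA.
Step 10 — Power factor: PF = P/|S| = 0 (lagging).

(a) P = 0 W  (b) Q = 13.53 VAR  (c) S = 13.53 VA  (d) PF = 0 (lagging)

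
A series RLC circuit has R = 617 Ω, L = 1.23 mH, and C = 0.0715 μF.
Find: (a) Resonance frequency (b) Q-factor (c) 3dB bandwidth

Step 1 — Resonance: ω₀ = 1/√(LC) = 1/√(0.00123·7.15e-08) = 1.066e+05 rad/s.
Step 2 — f₀ = ω₀/(2π) = 1.697e+04 Hz.
Step 3 — Series Q: Q = ω₀L/R = 1.066e+05·0.00123/617 = 0.2126.
Step 4 — Bandwidth: Δω = ω₀/Q = 5.016e+05 rad/s; BW = Δω/(2π) = 7.984e+04 Hz.

(a) f₀ = 1.697e+04 Hz  (b) Q = 0.2126  (c) BW = 7.984e+04 Hz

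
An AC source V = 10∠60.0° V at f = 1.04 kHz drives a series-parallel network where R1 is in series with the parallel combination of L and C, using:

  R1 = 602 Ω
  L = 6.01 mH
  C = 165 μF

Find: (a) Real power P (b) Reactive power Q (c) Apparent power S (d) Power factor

Step 1 — Angular frequency: ω = 2π·f = 2π·1040 = 6535 rad/s.
Step 2 — Component impedances:
  R1: Z = R = 602 Ω
  L: Z = jωL = j·6535·0.00601 = 0 + j39.27 Ω
  C: Z = 1/(jωC) = -j/(ω·C) = 0 - j0.9275 Ω
Step 3 — Parallel branch: L || C = 1/(1/L + 1/C) = 0 - j0.9499 Ω.
Step 4 — Series with R1: Z_total = R1 + (L || C) = 602 - j0.9499 Ω = 602∠-0.1° Ω.
Step 5 — Source phasor: V = 10∠60.0° V = 5 + j8.66 V.
Step 6 — Current: I = V / Z = 0.008283 + j0.0144 A = 0.01661∠60.1° A.
Step 7 — Complex power: S = V·I* = 0.1661 - j0.0002621 VA.
Step 8 — Real power: P = Re(S) = 0.1661 W.
Step 9 — Reactive power: Q = Im(S) = -0.0002621 VAR.
Step 10 — Apparent power: |S| = 0.1661 VA.
Step 11 — Power factor: PF = P/|S| = 1 (leading).

(a) P = 0.1661 W  (b) Q = -0.0002621 VAR  (c) S = 0.1661 VA  (d) PF = 1 (leading)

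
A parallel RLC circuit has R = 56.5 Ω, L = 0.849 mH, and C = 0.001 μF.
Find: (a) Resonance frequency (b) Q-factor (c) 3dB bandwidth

Step 1 — Resonance: ω₀ = 1/√(LC) = 1/√(0.000849·1e-09) = 1.085e+06 rad/s.
Step 2 — f₀ = ω₀/(2π) = 1.727e+05 Hz.
Step 3 — Parallel Q: Q = R/(ω₀L) = 56.5/(1.085e+06·0.000849) = 0.06132.
Step 4 — Bandwidth: Δω = ω₀/Q = 1.77e+07 rad/s; BW = Δω/(2π) = 2.817e+06 Hz.

(a) f₀ = 1.727e+05 Hz  (b) Q = 0.06132  (c) BW = 2.817e+06 Hz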